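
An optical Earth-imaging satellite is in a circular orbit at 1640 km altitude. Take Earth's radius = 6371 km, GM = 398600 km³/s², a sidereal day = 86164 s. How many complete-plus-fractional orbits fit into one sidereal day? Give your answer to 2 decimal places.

Semi-major axis a = 6371 + 1640 = 8011 km. Period T = 2π√(a³/μ) = 2π√(8011³/398600) = 7135.8 s = 118.93 min.
Orbits per sidereal day = 86164 / 7135.8 = 12.075.

12.07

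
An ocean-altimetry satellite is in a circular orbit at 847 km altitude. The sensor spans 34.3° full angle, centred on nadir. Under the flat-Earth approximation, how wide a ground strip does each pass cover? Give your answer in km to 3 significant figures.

Half-angle = 34.3°/2 = 17.15°.
Swath width ≈ 2h·tan(θ/2) = 2 × 847 × tan(17.15°) = 522.8 km.

523 km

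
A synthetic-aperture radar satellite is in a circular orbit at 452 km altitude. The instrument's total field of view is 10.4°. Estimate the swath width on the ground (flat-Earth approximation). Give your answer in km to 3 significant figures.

82.3 km

Half-angle = 10.4°/2 = 5.2°.
Swath width ≈ 2h·tan(θ/2) = 2 × 452 × tan(5.2°) = 82.3 km.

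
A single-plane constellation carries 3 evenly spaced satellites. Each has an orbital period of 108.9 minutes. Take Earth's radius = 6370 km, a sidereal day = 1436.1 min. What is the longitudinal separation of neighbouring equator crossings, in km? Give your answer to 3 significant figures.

1010 km

T = 108.9 min = 6534.0 s.
Single-satellite node shift = (6534.0/86166) × 360° = 27.30°.
With 3 satellites evenly phased, successive equator crossings are 27.30/3 = 9.100° apart.
That is 9.100 × 111.2 = 1012 km at the equator.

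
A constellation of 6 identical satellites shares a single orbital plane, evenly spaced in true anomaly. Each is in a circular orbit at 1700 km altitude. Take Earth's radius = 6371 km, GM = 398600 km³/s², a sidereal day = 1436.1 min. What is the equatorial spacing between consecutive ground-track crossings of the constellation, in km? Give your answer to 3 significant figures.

559 km

Semi-major axis a = 6371 + 1700 = 8071 km. Period T = 2π√(a³/μ) = 2π√(8071³/398600) = 7216.1 s = 120.27 min.
Single-satellite node shift = (7216.1/86166) × 360° = 30.15°.
With 6 satellites evenly phased, successive equator crossings are 30.15/6 = 5.025° apart.
That is 5.025 × 111.2 = 559 km at the equator.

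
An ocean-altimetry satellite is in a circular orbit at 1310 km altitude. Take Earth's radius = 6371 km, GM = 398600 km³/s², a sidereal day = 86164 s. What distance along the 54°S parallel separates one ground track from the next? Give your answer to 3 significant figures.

1830 km

Semi-major axis a = 6371 + 1310 = 7681 km. Period T = 2π√(a³/μ) = 2π√(7681³/398600) = 6699.4 s = 111.66 min.
Node shift per orbit = (6699.4/86164) × 360° = 27.99°.
Equatorial spacing = 27.99 × 111.2 km/° = 3112 km.
At 54° latitude, spacing = 3112 × cos(54°) = 1829 km.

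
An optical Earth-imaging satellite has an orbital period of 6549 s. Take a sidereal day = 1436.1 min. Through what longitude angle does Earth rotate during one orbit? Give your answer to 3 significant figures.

During one orbit Earth rotates (6549.0 / 86166) × 360° = 27.36°.

27.4°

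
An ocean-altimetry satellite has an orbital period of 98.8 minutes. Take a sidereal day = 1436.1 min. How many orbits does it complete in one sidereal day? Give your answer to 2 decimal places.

T = 98.8 min = 5928.0 s.
Orbits per sidereal day = 86166 / 5928.0 = 14.535.

14.54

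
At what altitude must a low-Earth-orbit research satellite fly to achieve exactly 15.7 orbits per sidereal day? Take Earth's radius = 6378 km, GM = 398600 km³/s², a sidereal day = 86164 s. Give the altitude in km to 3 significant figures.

347 km

Required period T = 86164 / 15.7 = 5488.2 s.
From T = 2π√(a³/μ): a = (μ T²/4π²)^(1/3) = (398600 × 5488.2² / 4π²)^(1/3) = 6725 km.
Altitude h = a − R = 6725 − 6378 = 347 km.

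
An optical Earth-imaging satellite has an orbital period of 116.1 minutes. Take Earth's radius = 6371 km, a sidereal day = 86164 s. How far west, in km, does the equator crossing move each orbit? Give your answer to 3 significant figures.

3240 km

T = 116.1 min = 6966.0 s.
During one orbit Earth rotates (6966.0 / 86164) × 360° = 29.10°.
At the equator that is 29.10° × (2π·6371/360) km/° = 29.10 × 111.2 = 3236 km.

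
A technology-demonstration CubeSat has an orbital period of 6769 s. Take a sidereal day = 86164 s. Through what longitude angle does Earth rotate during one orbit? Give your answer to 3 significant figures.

During one orbit Earth rotates (6769.0 / 86164) × 360° = 28.28°.

28.3°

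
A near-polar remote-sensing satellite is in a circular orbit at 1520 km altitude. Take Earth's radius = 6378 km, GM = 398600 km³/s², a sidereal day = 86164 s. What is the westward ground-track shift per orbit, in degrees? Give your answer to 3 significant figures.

Semi-major axis a = 6378 + 1520 = 7898 km. Period T = 2π√(a³/μ) = 2π√(7898³/398600) = 6985.3 s = 116.42 min.
During one orbit Earth rotates (6985.3 / 86164) × 360° = 29.19°.

29.2°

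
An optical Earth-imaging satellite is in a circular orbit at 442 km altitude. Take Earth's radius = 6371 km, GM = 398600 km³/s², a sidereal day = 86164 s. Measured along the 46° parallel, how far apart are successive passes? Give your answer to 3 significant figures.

Semi-major axis a = 6371 + 442 = 6813 km. Period T = 2π√(a³/μ) = 2π√(6813³/398600) = 5596.5 s = 93.28 min.
Node shift per orbit = (5596.5/86164) × 360° = 23.38°.
Equatorial spacing = 23.38 × 111.2 km/° = 2600 km.
At 46° latitude, spacing = 2600 × cos(46°) = 1806 km.

1810 km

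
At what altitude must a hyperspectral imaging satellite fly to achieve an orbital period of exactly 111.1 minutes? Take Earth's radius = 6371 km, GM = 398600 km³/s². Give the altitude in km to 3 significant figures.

T = 111.1 min = 6666.0 s.
From T = 2π√(a³/μ): a = (μ T²/4π²)^(1/3) = (398600 × 6666.0² / 4π²)^(1/3) = 7655 km.
Altitude h = a − R = 7655 − 6371 = 1284 km.

1280 km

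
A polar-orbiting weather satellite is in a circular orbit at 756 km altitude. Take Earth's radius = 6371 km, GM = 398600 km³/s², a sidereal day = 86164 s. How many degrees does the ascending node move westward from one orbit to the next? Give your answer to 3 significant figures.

25.0°

Semi-major axis a = 6371 + 756 = 7127 km. Period T = 2π√(a³/μ) = 2π√(7127³/398600) = 5987.9 s = 99.80 min.
During one orbit Earth rotates (5987.9 / 86164) × 360° = 25.02°.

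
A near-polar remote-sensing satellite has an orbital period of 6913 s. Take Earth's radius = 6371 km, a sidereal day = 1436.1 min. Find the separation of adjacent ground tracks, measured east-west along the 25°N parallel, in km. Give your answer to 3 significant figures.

Node shift per orbit = (6913.0/86166) × 360° = 28.88°.
Equatorial spacing = 28.88 × 111.2 km/° = 3212 km.
At 25° latitude, spacing = 3212 × cos(25°) = 2911 km.

2910 km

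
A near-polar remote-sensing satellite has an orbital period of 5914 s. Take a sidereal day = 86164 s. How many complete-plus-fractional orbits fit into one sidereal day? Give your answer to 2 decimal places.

Orbits per sidereal day = 86164 / 5914.0 = 14.569.

14.57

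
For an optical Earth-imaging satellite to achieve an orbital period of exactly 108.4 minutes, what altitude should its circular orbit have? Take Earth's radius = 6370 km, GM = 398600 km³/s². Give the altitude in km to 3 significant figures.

T = 108.4 min = 6504.0 s.
From T = 2π√(a³/μ): a = (μ T²/4π²)^(1/3) = (398600 × 6504.0² / 4π²)^(1/3) = 7531 km.
Altitude h = a − R = 7531 − 6370 = 1161 km.

1160 km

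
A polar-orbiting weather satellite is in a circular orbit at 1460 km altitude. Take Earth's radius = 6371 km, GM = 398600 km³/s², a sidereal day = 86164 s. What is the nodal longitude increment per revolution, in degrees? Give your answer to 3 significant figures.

Semi-major axis a = 6371 + 1460 = 7831 km. Period T = 2π√(a³/μ) = 2π√(7831³/398600) = 6896.6 s = 114.94 min.
During one orbit Earth rotates (6896.6 / 86164) × 360° = 28.81°.

28.8°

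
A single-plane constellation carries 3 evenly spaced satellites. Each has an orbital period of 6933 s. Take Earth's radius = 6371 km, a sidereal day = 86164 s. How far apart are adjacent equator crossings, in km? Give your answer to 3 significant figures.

1070 km

Single-satellite node shift = (6933.0/86164) × 360° = 28.97°.
With 3 satellites evenly phased, successive equator crossings are 28.97/3 = 9.656° apart.
That is 9.656 × 111.2 = 1074 km at the equator.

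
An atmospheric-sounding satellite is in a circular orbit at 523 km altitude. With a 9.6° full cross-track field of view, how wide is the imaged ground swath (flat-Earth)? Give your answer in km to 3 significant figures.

Half-angle = 9.6°/2 = 4.8°.
Swath width ≈ 2h·tan(θ/2) = 2 × 523 × tan(4.8°) = 87.8 km.

87.8 km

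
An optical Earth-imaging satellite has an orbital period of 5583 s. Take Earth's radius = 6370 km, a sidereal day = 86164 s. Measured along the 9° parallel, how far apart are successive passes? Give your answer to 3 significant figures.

2560 km

Node shift per orbit = (5583.0/86164) × 360° = 23.33°.
Equatorial spacing = 23.33 × 111.2 km/° = 2593 km.
At 9° latitude, spacing = 2593 × cos(9°) = 2561 km.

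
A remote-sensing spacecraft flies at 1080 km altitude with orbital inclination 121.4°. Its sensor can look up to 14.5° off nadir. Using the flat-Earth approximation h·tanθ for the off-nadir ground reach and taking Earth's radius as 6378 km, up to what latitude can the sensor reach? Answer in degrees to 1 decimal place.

Retrograde orbit: the ground track reaches ±(180° − i) = ±(180 − 121.4) = ±58.6°.
Sensor half-swath on the ground ≈ 1080·tan(14.5°) = 279 km = 2.51° of latitude.
Maximum observable latitude ≈ 58.6 + 2.51 = 61.1°.

61.1°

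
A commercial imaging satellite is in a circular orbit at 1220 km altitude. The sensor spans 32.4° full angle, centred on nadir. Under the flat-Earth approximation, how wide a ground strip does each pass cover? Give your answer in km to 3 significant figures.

Half-angle = 32.4°/2 = 16.2°.
Swath width ≈ 2h·tan(θ/2) = 2 × 1220 × tan(16.2°) = 708.9 km.

709 km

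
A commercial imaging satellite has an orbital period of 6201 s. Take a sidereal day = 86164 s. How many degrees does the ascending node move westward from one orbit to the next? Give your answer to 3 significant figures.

25.9°

During one orbit Earth rotates (6201.0 / 86164) × 360° = 25.91°.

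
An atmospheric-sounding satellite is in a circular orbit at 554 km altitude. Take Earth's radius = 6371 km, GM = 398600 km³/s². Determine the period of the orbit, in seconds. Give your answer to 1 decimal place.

5735.1 seconds

Semi-major axis a = 6371 + 554 = 6925 km. Period T = 2π√(a³/μ) = 2π√(6925³/398600) = 5735.1 s = 95.58 min.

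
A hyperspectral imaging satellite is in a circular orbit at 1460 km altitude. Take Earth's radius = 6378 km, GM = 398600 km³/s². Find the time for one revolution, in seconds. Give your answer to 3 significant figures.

6910 seconds

Semi-major axis a = 6378 + 1460 = 7838 km. Period T = 2π√(a³/μ) = 2π√(7838³/398600) = 6905.9 s = 115.10 min.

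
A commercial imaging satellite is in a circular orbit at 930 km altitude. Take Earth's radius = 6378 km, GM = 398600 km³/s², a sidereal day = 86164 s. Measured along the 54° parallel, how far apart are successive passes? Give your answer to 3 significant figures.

1700 km

Semi-major axis a = 6378 + 930 = 7308 km. Period T = 2π√(a³/μ) = 2π√(7308³/398600) = 6217.4 s = 103.62 min.
Node shift per orbit = (6217.4/86164) × 360° = 25.98°.
Equatorial spacing = 25.98 × 111.3 km/° = 2892 km.
At 54° latitude, spacing = 2892 × cos(54°) = 1700 km.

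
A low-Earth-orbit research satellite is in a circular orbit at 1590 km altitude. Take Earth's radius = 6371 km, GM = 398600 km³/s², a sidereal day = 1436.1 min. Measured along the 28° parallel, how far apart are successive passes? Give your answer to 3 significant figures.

Semi-major axis a = 6371 + 1590 = 7961 km. Period T = 2π√(a³/μ) = 2π√(7961³/398600) = 7069.1 s = 117.82 min.
Node shift per orbit = (7069.1/86166) × 360° = 29.53°.
Equatorial spacing = 29.53 × 111.2 km/° = 3284 km.
At 28° latitude, spacing = 3284 × cos(28°) = 2900 km.

2900 km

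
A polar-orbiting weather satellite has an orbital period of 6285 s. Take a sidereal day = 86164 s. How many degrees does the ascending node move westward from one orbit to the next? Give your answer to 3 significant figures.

During one orbit Earth rotates (6285.0 / 86164) × 360° = 26.26°.

26.3°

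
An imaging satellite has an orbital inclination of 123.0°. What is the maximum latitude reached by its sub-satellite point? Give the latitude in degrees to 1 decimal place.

57.0°

Retrograde orbit: the ground track reaches ±(180° − i) = ±(180 − 123.0) = ±57.0°.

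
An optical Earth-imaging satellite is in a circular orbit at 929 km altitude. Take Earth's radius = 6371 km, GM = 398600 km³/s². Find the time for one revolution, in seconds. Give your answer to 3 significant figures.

6210 seconds

Semi-major axis a = 6371 + 929 = 7300 km. Period T = 2π√(a³/μ) = 2π√(7300³/398600) = 6207.2 s = 103.45 min.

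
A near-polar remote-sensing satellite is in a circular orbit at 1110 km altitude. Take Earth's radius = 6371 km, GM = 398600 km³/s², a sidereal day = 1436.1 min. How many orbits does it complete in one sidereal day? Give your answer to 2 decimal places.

13.38

Semi-major axis a = 6371 + 1110 = 7481 km. Period T = 2π√(a³/μ) = 2π√(7481³/398600) = 6439.5 s = 107.32 min.
Orbits per sidereal day = 86166 / 6439.5 = 13.381.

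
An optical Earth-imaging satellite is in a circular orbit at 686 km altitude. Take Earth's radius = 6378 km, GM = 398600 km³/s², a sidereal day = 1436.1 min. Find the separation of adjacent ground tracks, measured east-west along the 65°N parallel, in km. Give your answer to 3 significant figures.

Semi-major axis a = 6378 + 686 = 7064 km. Period T = 2π√(a³/μ) = 2π√(7064³/398600) = 5908.6 s = 98.48 min.
Node shift per orbit = (5908.6/86166) × 360° = 24.69°.
Equatorial spacing = 24.69 × 111.3 km/° = 2748 km.
At 65° latitude, spacing = 2748 × cos(65°) = 1161 km.

1160 km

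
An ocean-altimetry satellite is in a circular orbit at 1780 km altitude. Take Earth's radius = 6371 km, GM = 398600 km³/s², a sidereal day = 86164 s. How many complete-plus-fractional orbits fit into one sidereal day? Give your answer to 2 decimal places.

Semi-major axis a = 6371 + 1780 = 8151 km. Period T = 2π√(a³/μ) = 2π√(8151³/398600) = 7323.6 s = 122.06 min.
Orbits per sidereal day = 86164 / 7323.6 = 11.765.

11.77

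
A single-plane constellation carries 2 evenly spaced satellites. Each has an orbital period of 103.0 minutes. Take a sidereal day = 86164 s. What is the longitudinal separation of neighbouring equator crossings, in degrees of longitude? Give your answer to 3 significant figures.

12.9°

T = 103.0 min = 6180.0 s.
Single-satellite node shift = (6180.0/86164) × 360° = 25.82°.
With 2 satellites evenly phased, successive equator crossings are 25.82/2 = 12.910° apart.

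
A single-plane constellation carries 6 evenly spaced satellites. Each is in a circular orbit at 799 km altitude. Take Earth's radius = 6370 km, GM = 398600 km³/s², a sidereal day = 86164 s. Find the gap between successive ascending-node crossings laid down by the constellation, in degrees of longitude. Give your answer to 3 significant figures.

4.21°

Semi-major axis a = 6370 + 799 = 7169 km. Period T = 2π√(a³/μ) = 2π√(7169³/398600) = 6040.9 s = 100.68 min.
Single-satellite node shift = (6040.9/86164) × 360° = 25.24°.
With 6 satellites evenly phased, successive equator crossings are 25.24/6 = 4.207° apart.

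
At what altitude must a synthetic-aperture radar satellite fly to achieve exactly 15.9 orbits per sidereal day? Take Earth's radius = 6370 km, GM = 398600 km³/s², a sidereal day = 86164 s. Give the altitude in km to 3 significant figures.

Required period T = 86164 / 15.9 = 5419.1 s.
From T = 2π√(a³/μ): a = (μ T²/4π²)^(1/3) = (398600 × 5419.1² / 4π²)^(1/3) = 6668 km.
Altitude h = a − R = 6668 − 6370 = 298 km.

298 km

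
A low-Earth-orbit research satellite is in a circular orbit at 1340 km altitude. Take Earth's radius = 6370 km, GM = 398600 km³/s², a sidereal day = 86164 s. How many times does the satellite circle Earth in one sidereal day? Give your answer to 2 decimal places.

Semi-major axis a = 6370 + 1340 = 7710 km. Period T = 2π√(a³/μ) = 2π√(7710³/398600) = 6737.4 s = 112.29 min.
Orbits per sidereal day = 86164 / 6737.4 = 12.789.

12.79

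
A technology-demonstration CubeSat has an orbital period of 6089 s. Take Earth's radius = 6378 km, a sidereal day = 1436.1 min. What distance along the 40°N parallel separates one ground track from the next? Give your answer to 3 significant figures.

Node shift per orbit = (6089.0/86166) × 360° = 25.44°.
Equatorial spacing = 25.44 × 111.3 km/° = 2832 km.
At 40° latitude, spacing = 2832 × cos(40°) = 2169 km.

2170 km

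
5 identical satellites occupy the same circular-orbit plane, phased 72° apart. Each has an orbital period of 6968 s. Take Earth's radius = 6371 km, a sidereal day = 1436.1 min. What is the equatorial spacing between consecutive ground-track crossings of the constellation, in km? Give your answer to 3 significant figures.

Single-satellite node shift = (6968.0/86166) × 360° = 29.11°.
With 5 satellites evenly phased, successive equator crossings are 29.11/5 = 5.822° apart.
That is 5.822 × 111.2 = 647 km at the equator.

647 km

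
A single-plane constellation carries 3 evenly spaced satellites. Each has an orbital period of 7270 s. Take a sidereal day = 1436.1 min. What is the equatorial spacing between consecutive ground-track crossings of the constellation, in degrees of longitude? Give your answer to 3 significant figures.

10.1°

Single-satellite node shift = (7270.0/86166) × 360° = 30.37°.
With 3 satellites evenly phased, successive equator crossings are 30.37/3 = 10.125° apart.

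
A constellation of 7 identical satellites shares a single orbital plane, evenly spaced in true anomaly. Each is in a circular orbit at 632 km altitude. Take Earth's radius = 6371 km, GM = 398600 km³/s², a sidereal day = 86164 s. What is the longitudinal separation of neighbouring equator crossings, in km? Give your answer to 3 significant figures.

387 km

Semi-major axis a = 6371 + 632 = 7003 km. Period T = 2π√(a³/μ) = 2π√(7003³/398600) = 5832.3 s = 97.20 min.
Single-satellite node shift = (5832.3/86164) × 360° = 24.37°.
With 7 satellites evenly phased, successive equator crossings are 24.37/7 = 3.481° apart.
That is 3.481 × 111.2 = 387 km at the equator.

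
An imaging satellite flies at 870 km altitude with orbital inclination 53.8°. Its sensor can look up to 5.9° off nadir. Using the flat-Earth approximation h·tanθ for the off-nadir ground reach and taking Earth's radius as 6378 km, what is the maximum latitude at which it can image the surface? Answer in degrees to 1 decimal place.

For a prograde orbit the ground track reaches latitude ±i = ±53.8°.
Sensor half-swath on the ground ≈ 870·tan(5.9°) = 90 km = 0.81° of latitude.
Maximum observable latitude ≈ 53.8 + 0.81 = 54.6°.

54.6°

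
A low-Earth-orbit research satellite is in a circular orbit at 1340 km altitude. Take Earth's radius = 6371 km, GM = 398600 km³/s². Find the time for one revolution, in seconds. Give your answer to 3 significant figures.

Semi-major axis a = 6371 + 1340 = 7711 km. Period T = 2π√(a³/μ) = 2π√(7711³/398600) = 6738.7 s = 112.31 min.

6740 seconds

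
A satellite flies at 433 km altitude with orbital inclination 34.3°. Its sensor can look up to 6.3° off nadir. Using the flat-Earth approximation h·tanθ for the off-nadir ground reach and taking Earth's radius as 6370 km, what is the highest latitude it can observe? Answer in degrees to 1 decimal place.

34.7°

For a prograde orbit the ground track reaches latitude ±i = ±34.3°.
Sensor half-swath on the ground ≈ 433·tan(6.3°) = 48 km = 0.43° of latitude.
Maximum observable latitude ≈ 34.3 + 0.43 = 34.7°.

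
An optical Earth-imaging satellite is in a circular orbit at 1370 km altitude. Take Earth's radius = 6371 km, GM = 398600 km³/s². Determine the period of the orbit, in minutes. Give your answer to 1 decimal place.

Semi-major axis a = 6371 + 1370 = 7741 km. Period T = 2π√(a³/μ) = 2π√(7741³/398600) = 6778.1 s = 112.97 min.

113.0 min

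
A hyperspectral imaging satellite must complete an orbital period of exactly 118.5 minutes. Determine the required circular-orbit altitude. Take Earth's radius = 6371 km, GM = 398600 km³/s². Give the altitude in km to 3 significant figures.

1620 km

T = 118.5 min = 7110.0 s.
From T = 2π√(a³/μ): a = (μ T²/4π²)^(1/3) = (398600 × 7110.0² / 4π²)^(1/3) = 7992 km.
Altitude h = a − R = 7992 − 6371 = 1621 km.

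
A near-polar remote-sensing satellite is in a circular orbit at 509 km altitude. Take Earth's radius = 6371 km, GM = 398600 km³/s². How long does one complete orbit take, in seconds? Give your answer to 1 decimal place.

Semi-major axis a = 6371 + 509 = 6880 km. Period T = 2π√(a³/μ) = 2π√(6880³/398600) = 5679.3 s = 94.65 min.

5679.3 seconds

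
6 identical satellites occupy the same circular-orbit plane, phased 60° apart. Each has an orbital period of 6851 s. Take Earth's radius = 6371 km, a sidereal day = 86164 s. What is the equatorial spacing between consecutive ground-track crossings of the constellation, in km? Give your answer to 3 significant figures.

530 km

Single-satellite node shift = (6851.0/86164) × 360° = 28.62°.
With 6 satellites evenly phased, successive equator crossings are 28.62/6 = 4.771° apart.
That is 4.771 × 111.2 = 530 km at the equator.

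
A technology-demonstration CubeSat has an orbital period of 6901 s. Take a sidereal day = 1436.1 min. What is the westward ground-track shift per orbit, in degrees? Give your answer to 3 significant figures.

28.8°

During one orbit Earth rotates (6901.0 / 86166) × 360° = 28.83°.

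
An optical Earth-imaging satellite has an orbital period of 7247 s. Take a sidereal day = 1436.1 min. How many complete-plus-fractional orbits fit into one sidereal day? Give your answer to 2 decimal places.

11.89

Orbits per sidereal day = 86166 / 7247.0 = 11.890.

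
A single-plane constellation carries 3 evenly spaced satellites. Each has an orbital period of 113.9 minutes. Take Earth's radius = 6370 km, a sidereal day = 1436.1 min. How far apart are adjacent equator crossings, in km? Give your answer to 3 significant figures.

1060 km

T = 113.9 min = 6834.0 s.
Single-satellite node shift = (6834.0/86166) × 360° = 28.55°.
With 3 satellites evenly phased, successive equator crossings are 28.55/3 = 9.517° apart.
That is 9.517 × 111.2 = 1058 km at the equator.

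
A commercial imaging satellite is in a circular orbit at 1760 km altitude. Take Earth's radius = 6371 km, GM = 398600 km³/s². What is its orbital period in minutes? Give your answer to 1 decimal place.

121.6 min

Semi-major axis a = 6371 + 1760 = 8131 km. Period T = 2π√(a³/μ) = 2π√(8131³/398600) = 7296.7 s = 121.61 min.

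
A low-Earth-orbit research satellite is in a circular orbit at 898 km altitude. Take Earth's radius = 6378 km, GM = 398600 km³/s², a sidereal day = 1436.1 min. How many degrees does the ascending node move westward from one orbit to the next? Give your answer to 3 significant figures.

Semi-major axis a = 6378 + 898 = 7276 km. Period T = 2π√(a³/μ) = 2π√(7276³/398600) = 6176.6 s = 102.94 min.
During one orbit Earth rotates (6176.6 / 86166) × 360° = 25.81°.

25.8°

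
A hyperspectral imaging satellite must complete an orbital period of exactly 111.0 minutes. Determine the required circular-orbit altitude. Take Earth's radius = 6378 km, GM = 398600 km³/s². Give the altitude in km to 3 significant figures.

1270 km

T = 111.0 min = 6660.0 s.
From T = 2π√(a³/μ): a = (μ T²/4π²)^(1/3) = (398600 × 6660.0² / 4π²)^(1/3) = 7651 km.
Altitude h = a − R = 7651 − 6378 = 1273 km.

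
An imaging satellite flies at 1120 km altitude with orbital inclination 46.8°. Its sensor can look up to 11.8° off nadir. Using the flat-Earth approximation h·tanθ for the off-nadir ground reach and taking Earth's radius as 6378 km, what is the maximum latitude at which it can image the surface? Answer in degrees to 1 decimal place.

For a prograde orbit the ground track reaches latitude ±i = ±46.8°.
Sensor half-swath on the ground ≈ 1120·tan(11.8°) = 234 km = 2.10° of latitude.
Maximum observable latitude ≈ 46.8 + 2.10 = 48.9°.

48.9°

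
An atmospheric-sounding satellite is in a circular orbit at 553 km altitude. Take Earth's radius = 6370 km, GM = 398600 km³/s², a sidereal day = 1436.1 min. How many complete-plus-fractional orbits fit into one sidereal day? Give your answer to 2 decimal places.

15.03

Semi-major axis a = 6370 + 553 = 6923 km. Period T = 2π√(a³/μ) = 2π√(6923³/398600) = 5732.6 s = 95.54 min.
Orbits per sidereal day = 86166 / 5732.6 = 15.031.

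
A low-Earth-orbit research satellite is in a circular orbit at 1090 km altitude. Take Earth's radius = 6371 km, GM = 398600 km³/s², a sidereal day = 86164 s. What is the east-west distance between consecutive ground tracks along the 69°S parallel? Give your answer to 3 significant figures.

1070 km

Semi-major axis a = 6371 + 1090 = 7461 km. Period T = 2π√(a³/μ) = 2π√(7461³/398600) = 6413.7 s = 106.89 min.
Node shift per orbit = (6413.7/86164) × 360° = 26.80°.
Equatorial spacing = 26.80 × 111.2 km/° = 2980 km.
At 69° latitude, spacing = 2980 × cos(69°) = 1068 km.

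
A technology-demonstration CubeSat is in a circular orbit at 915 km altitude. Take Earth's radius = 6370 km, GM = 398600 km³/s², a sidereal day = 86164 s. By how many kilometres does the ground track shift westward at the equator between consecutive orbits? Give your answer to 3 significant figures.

Semi-major axis a = 6370 + 915 = 7285 km. Period T = 2π√(a³/μ) = 2π√(7285³/398600) = 6188.1 s = 103.13 min.
During one orbit Earth rotates (6188.1 / 86164) × 360° = 25.85°.
At the equator that is 25.85° × (2π·6370/360) km/° = 25.85 × 111.2 = 2874 km.

2870 km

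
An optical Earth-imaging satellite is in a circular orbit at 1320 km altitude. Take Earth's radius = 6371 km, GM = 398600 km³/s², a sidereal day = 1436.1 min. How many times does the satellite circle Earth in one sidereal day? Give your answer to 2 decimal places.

Semi-major axis a = 6371 + 1320 = 7691 km. Period T = 2π√(a³/μ) = 2π√(7691³/398600) = 6712.5 s = 111.88 min.
Orbits per sidereal day = 86166 / 6712.5 = 12.837.

12.84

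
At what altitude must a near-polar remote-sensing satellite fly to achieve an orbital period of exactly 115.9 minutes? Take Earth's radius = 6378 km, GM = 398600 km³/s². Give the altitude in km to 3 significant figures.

T = 115.9 min = 6954.0 s.
From T = 2π√(a³/μ): a = (μ T²/4π²)^(1/3) = (398600 × 6954.0² / 4π²)^(1/3) = 7874 km.
Altitude h = a − R = 7874 − 6378 = 1496 km.

1500 km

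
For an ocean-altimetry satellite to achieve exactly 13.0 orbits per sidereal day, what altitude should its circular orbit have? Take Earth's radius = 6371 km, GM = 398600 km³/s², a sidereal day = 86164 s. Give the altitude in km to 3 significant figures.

1260 km

Required period T = 86164 / 13.0 = 6628.0 s.
From T = 2π√(a³/μ): a = (μ T²/4π²)^(1/3) = (398600 × 6628.0² / 4π²)^(1/3) = 7626 km.
Altitude h = a − R = 7626 − 6371 = 1255 km.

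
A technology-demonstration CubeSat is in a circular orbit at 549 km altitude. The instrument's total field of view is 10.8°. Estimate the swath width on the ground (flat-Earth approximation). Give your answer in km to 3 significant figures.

Half-angle = 10.8°/2 = 5.4°.
Swath width ≈ 2h·tan(θ/2) = 2 × 549 × tan(5.4°) = 103.8 km.

104 km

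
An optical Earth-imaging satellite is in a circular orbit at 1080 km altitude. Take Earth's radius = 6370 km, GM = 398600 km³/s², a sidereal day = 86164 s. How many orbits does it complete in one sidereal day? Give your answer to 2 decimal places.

Semi-major axis a = 6370 + 1080 = 7450 km. Period T = 2π√(a³/μ) = 2π√(7450³/398600) = 6399.5 s = 106.66 min.
Orbits per sidereal day = 86164 / 6399.5 = 13.464.

13.46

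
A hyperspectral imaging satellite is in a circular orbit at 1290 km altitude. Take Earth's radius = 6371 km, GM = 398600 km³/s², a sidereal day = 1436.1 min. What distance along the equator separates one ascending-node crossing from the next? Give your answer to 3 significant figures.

3100 km

Semi-major axis a = 6371 + 1290 = 7661 km. Period T = 2π√(a³/μ) = 2π√(7661³/398600) = 6673.3 s = 111.22 min.
During one orbit Earth rotates (6673.3 / 86166) × 360° = 27.88°.
At the equator that is 27.88° × (2π·6371/360) km/° = 27.88 × 111.2 = 3100 km.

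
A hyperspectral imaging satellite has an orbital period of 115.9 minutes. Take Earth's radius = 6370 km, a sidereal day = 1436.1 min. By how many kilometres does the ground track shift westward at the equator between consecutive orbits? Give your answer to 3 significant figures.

3230 km

T = 115.9 min = 6954.0 s.
During one orbit Earth rotates (6954.0 / 86166) × 360° = 29.05°.
At the equator that is 29.05° × (2π·6370/360) km/° = 29.05 × 111.2 = 3230 km.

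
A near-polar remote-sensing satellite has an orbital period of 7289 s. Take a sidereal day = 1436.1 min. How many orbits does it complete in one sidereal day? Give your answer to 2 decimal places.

11.82

Orbits per sidereal day = 86166 / 7289.0 = 11.821.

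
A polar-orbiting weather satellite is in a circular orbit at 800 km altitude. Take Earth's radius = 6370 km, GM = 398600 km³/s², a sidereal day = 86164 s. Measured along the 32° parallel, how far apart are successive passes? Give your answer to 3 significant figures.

Semi-major axis a = 6370 + 800 = 7170 km. Period T = 2π√(a³/μ) = 2π√(7170³/398600) = 6042.1 s = 100.70 min.
Node shift per orbit = (6042.1/86164) × 360° = 25.24°.
Equatorial spacing = 25.24 × 111.2 km/° = 2807 km.
At 32° latitude, spacing = 2807 × cos(32°) = 2380 km.

2380 km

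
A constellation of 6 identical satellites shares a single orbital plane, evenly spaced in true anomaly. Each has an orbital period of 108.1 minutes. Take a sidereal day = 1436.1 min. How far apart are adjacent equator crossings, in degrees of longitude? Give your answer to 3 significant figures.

T = 108.1 min = 6486.0 s.
Single-satellite node shift = (6486.0/86166) × 360° = 27.10°.
With 6 satellites evenly phased, successive equator crossings are 27.10/6 = 4.516° apart.

4.52°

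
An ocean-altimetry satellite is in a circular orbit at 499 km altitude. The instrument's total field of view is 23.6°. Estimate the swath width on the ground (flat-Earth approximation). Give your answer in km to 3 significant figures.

208 km

Half-angle = 23.6°/2 = 11.8°.
Swath width ≈ 2h·tan(θ/2) = 2 × 499 × tan(11.8°) = 208.5 km.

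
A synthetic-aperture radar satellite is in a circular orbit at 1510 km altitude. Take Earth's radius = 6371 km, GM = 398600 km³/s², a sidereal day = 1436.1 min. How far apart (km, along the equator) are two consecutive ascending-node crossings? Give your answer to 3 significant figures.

Semi-major axis a = 6371 + 1510 = 7881 km. Period T = 2π√(a³/μ) = 2π√(7881³/398600) = 6962.8 s = 116.05 min.
During one orbit Earth rotates (6962.8 / 86166) × 360° = 29.09°.
At the equator that is 29.09° × (2π·6371/360) km/° = 29.09 × 111.2 = 3235 km.

3230 km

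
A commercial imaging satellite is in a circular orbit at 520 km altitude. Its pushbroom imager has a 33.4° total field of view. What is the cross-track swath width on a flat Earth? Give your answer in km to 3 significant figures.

Half-angle = 33.4°/2 = 16.7°.
Swath width ≈ 2h·tan(θ/2) = 2 × 520 × tan(16.7°) = 312.0 km.

312 km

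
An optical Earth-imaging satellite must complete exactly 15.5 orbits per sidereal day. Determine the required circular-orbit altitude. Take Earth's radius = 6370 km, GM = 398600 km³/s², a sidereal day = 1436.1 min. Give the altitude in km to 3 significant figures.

413 km

Required period T = 86166 / 15.5 = 5559.1 s.
From T = 2π√(a³/μ): a = (μ T²/4π²)^(1/3) = (398600 × 5559.1² / 4π²)^(1/3) = 6783 km.
Altitude h = a − R = 6783 − 6370 = 413 km.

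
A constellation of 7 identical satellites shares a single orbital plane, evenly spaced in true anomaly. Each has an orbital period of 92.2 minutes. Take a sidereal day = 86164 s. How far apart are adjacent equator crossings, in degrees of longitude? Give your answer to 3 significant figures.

3.30°

T = 92.2 min = 5532.0 s.
Single-satellite node shift = (5532.0/86164) × 360° = 23.11°.
With 7 satellites evenly phased, successive equator crossings are 23.11/7 = 3.302° apart.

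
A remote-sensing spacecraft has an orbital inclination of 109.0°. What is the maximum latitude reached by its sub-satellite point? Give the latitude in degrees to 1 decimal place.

71.0°

Retrograde orbit: the ground track reaches ±(180° − i) = ±(180 − 109.0) = ±71.0°.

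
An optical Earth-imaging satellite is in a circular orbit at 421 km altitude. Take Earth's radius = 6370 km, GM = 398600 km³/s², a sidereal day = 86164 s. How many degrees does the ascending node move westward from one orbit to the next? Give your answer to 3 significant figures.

Semi-major axis a = 6370 + 421 = 6791 km. Period T = 2π√(a³/μ) = 2π√(6791³/398600) = 5569.4 s = 92.82 min.
During one orbit Earth rotates (5569.4 / 86164) × 360° = 23.27°.

23.3°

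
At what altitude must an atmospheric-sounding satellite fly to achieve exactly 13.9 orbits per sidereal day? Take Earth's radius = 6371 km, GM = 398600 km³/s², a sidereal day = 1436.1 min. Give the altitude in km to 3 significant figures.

Required period T = 86166 / 13.9 = 6199.0 s.
From T = 2π√(a³/μ): a = (μ T²/4π²)^(1/3) = (398600 × 6199.0² / 4π²)^(1/3) = 7294 km.
Altitude h = a − R = 7294 − 6371 = 923 km.

923 km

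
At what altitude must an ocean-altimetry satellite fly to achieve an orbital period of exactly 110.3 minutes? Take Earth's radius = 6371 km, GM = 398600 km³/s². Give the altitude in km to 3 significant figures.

1250 km

T = 110.3 min = 6618.0 s.
From T = 2π√(a³/μ): a = (μ T²/4π²)^(1/3) = (398600 × 6618.0² / 4π²)^(1/3) = 7619 km.
Altitude h = a − R = 7619 − 6371 = 1248 km.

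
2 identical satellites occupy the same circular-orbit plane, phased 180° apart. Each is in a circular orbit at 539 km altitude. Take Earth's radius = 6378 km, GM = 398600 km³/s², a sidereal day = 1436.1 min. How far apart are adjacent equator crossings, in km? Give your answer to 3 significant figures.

1330 km

Semi-major axis a = 6378 + 539 = 6917 km. Period T = 2π√(a³/μ) = 2π√(6917³/398600) = 5725.2 s = 95.42 min.
Single-satellite node shift = (5725.2/86166) × 360° = 23.92°.
With 2 satellites evenly phased, successive equator crossings are 23.92/2 = 11.960° apart.
That is 11.960 × 111.3 = 1331 km at the equator.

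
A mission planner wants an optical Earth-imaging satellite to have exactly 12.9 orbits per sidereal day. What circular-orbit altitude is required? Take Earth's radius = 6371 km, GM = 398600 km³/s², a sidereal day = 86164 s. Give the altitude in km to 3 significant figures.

1290 km

Required period T = 86164 / 12.9 = 6679.4 s.
From T = 2π√(a³/μ): a = (μ T²/4π²)^(1/3) = (398600 × 6679.4² / 4π²)^(1/3) = 7666 km.
Altitude h = a − R = 7666 − 6371 = 1295 km.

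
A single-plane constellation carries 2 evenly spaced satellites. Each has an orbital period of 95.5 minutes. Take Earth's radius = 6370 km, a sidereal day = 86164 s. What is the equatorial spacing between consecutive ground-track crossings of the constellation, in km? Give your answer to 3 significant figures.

1330 km

T = 95.5 min = 5730.0 s.
Single-satellite node shift = (5730.0/86164) × 360° = 23.94°.
With 2 satellites evenly phased, successive equator crossings are 23.94/2 = 11.970° apart.
That is 11.970 × 111.2 = 1331 km at the equator.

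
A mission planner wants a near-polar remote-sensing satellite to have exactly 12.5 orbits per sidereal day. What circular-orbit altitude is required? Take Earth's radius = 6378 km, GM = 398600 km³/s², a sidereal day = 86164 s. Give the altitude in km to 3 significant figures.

1450 km

Required period T = 86164 / 12.5 = 6893.1 s.
From T = 2π√(a³/μ): a = (μ T²/4π²)^(1/3) = (398600 × 6893.1² / 4π²)^(1/3) = 7828 km.
Altitude h = a − R = 7828 − 6378 = 1450 km.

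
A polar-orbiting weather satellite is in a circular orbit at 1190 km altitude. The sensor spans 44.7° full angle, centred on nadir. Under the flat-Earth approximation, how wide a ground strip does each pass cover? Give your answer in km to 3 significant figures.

Half-angle = 44.7°/2 = 22.35°.
Swath width ≈ 2h·tan(θ/2) = 2 × 1190 × tan(22.35°) = 978.5 km.

979 km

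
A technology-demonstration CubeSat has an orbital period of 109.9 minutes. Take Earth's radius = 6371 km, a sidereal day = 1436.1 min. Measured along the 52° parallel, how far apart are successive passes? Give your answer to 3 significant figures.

1890 km

T = 109.9 min = 6594.0 s.
Node shift per orbit = (6594.0/86166) × 360° = 27.55°.
Equatorial spacing = 27.55 × 111.2 km/° = 3063 km.
At 52° latitude, spacing = 3063 × cos(52°) = 1886 km.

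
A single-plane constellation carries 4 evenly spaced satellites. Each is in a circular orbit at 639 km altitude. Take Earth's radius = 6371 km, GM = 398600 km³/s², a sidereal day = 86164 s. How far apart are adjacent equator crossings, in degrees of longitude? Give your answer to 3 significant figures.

Semi-major axis a = 6371 + 639 = 7010 km. Period T = 2π√(a³/μ) = 2π√(7010³/398600) = 5841.0 s = 97.35 min.
Single-satellite node shift = (5841.0/86164) × 360° = 24.40°.
With 4 satellites evenly phased, successive equator crossings are 24.40/4 = 6.101° apart.

6.10°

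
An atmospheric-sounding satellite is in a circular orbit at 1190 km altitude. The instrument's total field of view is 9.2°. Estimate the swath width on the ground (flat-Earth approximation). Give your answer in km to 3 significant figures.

191 km

Half-angle = 9.2°/2 = 4.6°.
Swath width ≈ 2h·tan(θ/2) = 2 × 1190 × tan(4.6°) = 191.5 km.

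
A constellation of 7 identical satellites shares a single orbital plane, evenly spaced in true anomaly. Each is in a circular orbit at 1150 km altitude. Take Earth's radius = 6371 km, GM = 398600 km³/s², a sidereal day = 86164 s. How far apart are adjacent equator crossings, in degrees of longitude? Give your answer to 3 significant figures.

Semi-major axis a = 6371 + 1150 = 7521 km. Period T = 2π√(a³/μ) = 2π√(7521³/398600) = 6491.2 s = 108.19 min.
Single-satellite node shift = (6491.2/86164) × 360° = 27.12°.
With 7 satellites evenly phased, successive equator crossings are 27.12/7 = 3.874° apart.

3.87°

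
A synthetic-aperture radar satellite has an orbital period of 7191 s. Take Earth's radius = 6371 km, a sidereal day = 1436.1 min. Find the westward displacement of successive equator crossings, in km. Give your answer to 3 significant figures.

3340 km

During one orbit Earth rotates (7191.0 / 86166) × 360° = 30.04°.
At the equator that is 30.04° × (2π·6371/360) km/° = 30.04 × 111.2 = 3341 km.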